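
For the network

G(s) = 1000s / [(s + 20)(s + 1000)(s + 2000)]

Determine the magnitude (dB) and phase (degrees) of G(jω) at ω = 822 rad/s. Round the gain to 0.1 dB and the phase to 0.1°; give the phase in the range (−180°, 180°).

-68.9 dB, -60.4°

At s = jω = j822:
zero at origin: s = j822 → |·| = 822, ∠ = 90.00°
pole (s+20): 20 + j822 → |·| = √(20²+822²) = √676084 ≈ 822.24, ∠ = arctan(822/20) ≈ 88.61°
pole (s+1000): 1000 + j822 → |·| = √(1000²+822²) = √1675684 ≈ 1294.5, ∠ = arctan(822/1000) ≈ 39.42°
pole (s+2000): 2000 + j822 → |·| = √(2000²+822²) = √4675684 ≈ 2162.3, ∠ = arctan(822/2000) ≈ 22.34°
|G| = 1000 · 822 / 2.3015e+09 ≈ 0.00035716
Gain = 20 log₁₀(0.00035716) ≈ -68.94 dB
∠G = 90.00° − 150.37° = -60.37°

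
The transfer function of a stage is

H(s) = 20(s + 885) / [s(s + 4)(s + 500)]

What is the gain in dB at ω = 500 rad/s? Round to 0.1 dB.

-78.8 dB

At s = jω = j500:
zero (s+885): 885 + j500 → |·| = √(885²+500²) = √1033225 ≈ 1016.5, ∠ = arctan(500/885) ≈ 29.47°
pole (s+4): 4 + j500 → |·| = √(4²+500²) = √250016 ≈ 500.02, ∠ = arctan(500/4) ≈ 89.54°
pole (s+500): 500 + j500 → |·| = √(500²+500²) = √500000 ≈ 707.11, ∠ = arctan(500/500) ≈ 45.00°
pole at origin: |s| = 500, ∠ = 90.00° (in denominator)
|H| = 20 · 1016.5 / 1.7678e+08 ≈ 0.000115
Gain = 20 log₁₀(0.000115) ≈ -78.79 dB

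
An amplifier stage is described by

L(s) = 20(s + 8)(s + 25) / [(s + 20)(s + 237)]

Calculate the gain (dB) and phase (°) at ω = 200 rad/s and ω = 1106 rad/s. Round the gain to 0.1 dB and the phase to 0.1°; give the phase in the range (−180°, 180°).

ω = 200: 22.2 dB, 46.1°; ω = 1106: 25.8 dB, 11.4°

At s = jω = j200:
zero (s+8): 8 + j200 → |·| = √(8²+200²) = √40064 ≈ 200.16, ∠ = arctan(200/8) ≈ 87.71°
zero (s+25): 25 + j200 → |·| = √(25²+200²) = √40625 ≈ 201.56, ∠ = arctan(200/25) ≈ 82.87°
pole (s+20): 20 + j200 → |·| = √(20²+200²) = √40400 ≈ 201, ∠ = arctan(200/20) ≈ 84.29°
pole (s+237): 237 + j200 → |·| = √(237²+200²) = √96169 ≈ 310.11, ∠ = arctan(200/237) ≈ 40.16°
|L| = 20 · 40344 / 62332 ≈ 12.945
Gain = 20 log₁₀(12.945) ≈ 22.24 dB
∠L = 170.58° − 124.45° = 46.13°

At s = jω = j1106:
zero (s+8): 8 + j1106 → |·| = √(8²+1106²) = √1223300 ≈ 1106, ∠ = arctan(1106/8) ≈ 89.59°
zero (s+25): 25 + j1106 → |·| = √(25²+1106²) = √1223861 ≈ 1106.3, ∠ = arctan(1106/25) ≈ 88.71°
pole (s+20): 20 + j1106 → |·| = √(20²+1106²) = √1223636 ≈ 1106.2, ∠ = arctan(1106/20) ≈ 88.96°
pole (s+237): 237 + j1106 → |·| = √(237²+1106²) = √1279405 ≈ 1131.1, ∠ = arctan(1106/237) ≈ 77.91°
|L| = 20 · 1.2236e+06 / 1.2512e+06 ≈ 19.559
Gain = 20 log₁₀(19.559) ≈ 25.83 dB
∠L = 178.30° − 166.87° = 11.43°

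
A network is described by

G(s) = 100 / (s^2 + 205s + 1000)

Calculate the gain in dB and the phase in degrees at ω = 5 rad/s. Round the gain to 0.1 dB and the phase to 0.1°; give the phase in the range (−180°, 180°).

-23.0 dB, -46.4°

Substitute s = j5:
Numerator: 100 = 100 + j0
Denominator: (j5)^2 + 205(j5) + 1000 = 975 + j1025
|N| = √(100² + 0²) ≈ 100, ∠N ≈ 0.00°
|D| = √(975² + 1025²) ≈ 1414.7, ∠D ≈ 46.43°
|G| = 100 / 1414.7 ≈ 0.070686
Gain = 20 log₁₀(0.070686) ≈ -23.01 dB
∠G = 0.00° − 46.43° = -46.43°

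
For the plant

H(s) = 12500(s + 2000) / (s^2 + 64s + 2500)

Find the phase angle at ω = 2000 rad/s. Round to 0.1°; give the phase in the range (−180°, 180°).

At s = jω = j2000:
zero (s+2000): 2000 + j2000 → |·| = √(2000²+2000²) = √8000000 ≈ 2828.4, ∠ = arctan(2000/2000) ≈ 45.00°
quadratic: (j2000)² + 64·j2000 + 2500 = -3997500 + j128000 → |·| ≈ 3.9995e+06, ∠ ≈ 178.17°
∠H = 45.00° − 178.17° = -133.17°

-133.2°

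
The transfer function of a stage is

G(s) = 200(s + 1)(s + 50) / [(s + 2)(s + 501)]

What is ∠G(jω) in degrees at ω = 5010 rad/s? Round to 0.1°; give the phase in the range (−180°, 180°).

At s = jω = j5010:
zero (s+1): 1 + j5010 → |·| = √(1²+5010²) = √25100101 ≈ 5010, ∠ = arctan(5010/1) ≈ 89.99°
zero (s+50): 50 + j5010 → |·| = √(50²+5010²) = √25102600 ≈ 5010.2, ∠ = arctan(5010/50) ≈ 89.43°
pole (s+2): 2 + j5010 → |·| = √(2²+5010²) = √25100104 ≈ 5010, ∠ = arctan(5010/2) ≈ 89.98°
pole (s+501): 501 + j5010 → |·| = √(501²+5010²) = √25351101 ≈ 5035, ∠ = arctan(5010/501) ≈ 84.29°
∠G = 179.42° − 174.27° = 5.15°

5.2°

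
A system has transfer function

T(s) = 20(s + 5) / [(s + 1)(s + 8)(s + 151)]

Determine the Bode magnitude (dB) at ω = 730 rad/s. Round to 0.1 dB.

-88.7 dB

At s = jω = j730:
zero (s+5): 5 + j730 → |·| = √(5²+730²) = √532925 ≈ 730.02, ∠ = arctan(730/5) ≈ 89.61°
pole (s+1): 1 + j730 → |·| = √(1²+730²) = √532901 ≈ 730, ∠ = arctan(730/1) ≈ 89.92°
pole (s+8): 8 + j730 → |·| = √(8²+730²) = √532964 ≈ 730.04, ∠ = arctan(730/8) ≈ 89.37°
pole (s+151): 151 + j730 → |·| = √(151²+730²) = √555701 ≈ 745.45, ∠ = arctan(730/151) ≈ 78.31°
|T| = 20 · 730.02 / 3.9727e+08 ≈ 3.6752e-05
Gain = 20 log₁₀(3.6752e-05) ≈ -88.69 dB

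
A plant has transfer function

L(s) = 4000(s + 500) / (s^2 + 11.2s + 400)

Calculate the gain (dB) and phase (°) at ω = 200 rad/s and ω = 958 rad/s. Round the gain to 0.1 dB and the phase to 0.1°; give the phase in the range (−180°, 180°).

At s = jω = j200:
zero (s+500): 500 + j200 → |·| = √(500²+200²) = √290000 ≈ 538.52, ∠ = arctan(200/500) ≈ 21.80°
quadratic: (j200)² + 11.2·j200 + 400 = -39600 + j2240 → |·| ≈ 39663, ∠ ≈ 176.76°
|L| = 4000 · 538.52 / 39663 ≈ 54.31
Gain = 20 log₁₀(54.31) ≈ 34.70 dB
∠L = 21.80° − 176.76° = -154.96°

At s = jω = j958:
zero (s+500): 500 + j958 → |·| = √(500²+958²) = √1167764 ≈ 1080.6, ∠ = arctan(958/500) ≈ 62.44°
quadratic: (j958)² + 11.2·j958 + 400 = -917364 + j10729.6 → |·| ≈ 9.1743e+05, ∠ ≈ 179.33°
|L| = 4000 · 1080.6 / 9.1743e+05 ≈ 4.7114
Gain = 20 log₁₀(4.7114) ≈ 13.46 dB
∠L = 62.44° − 179.33° = -116.89°

ω = 200: 34.7 dB, -155.0°; ω = 958: 13.5 dB, -116.9°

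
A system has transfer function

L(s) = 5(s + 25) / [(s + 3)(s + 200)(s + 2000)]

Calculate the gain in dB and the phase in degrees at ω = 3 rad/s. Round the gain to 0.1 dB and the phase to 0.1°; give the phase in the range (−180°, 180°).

At s = jω = j3:
zero (s+25): 25 + j3 → |·| = √(25²+3²) = √634 ≈ 25.179, ∠ = arctan(3/25) ≈ 6.84°
pole (s+3): 3 + j3 → |·| = √(3²+3²) = √18 ≈ 4.2426, ∠ = arctan(3/3) ≈ 45.00°
pole (s+200): 200 + j3 → |·| = √(200²+3²) = √40009 ≈ 200.02, ∠ = arctan(3/200) ≈ 0.86°
pole (s+2000): 2000 + j3 → |·| = √(2000²+3²) = √4000009 ≈ 2000, ∠ = arctan(3/2000) ≈ 0.09°
|L| = 5 · 25.179 / 1.6972e+06 ≈ 7.4178e-05
Gain = 20 log₁₀(7.4178e-05) ≈ -82.59 dB
∠L = 6.84° − 45.95° = -39.11°

-82.6 dB, -39.1°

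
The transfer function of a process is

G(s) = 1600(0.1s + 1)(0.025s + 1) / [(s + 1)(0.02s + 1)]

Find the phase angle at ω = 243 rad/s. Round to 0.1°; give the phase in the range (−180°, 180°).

0.2°

At ω = 243 rad/s:
zero (1 + j243·0.1) = 1 + j24.3 → |·| ≈ 24.321, ∠ ≈ 87.64°
zero (1 + j243·0.025) = 1 + j6.075 → |·| ≈ 6.1568, ∠ ≈ 80.65°
pole (1 + j243·1) = 1 + j243 → |·| ≈ 243, ∠ ≈ 89.76°
pole (1 + j243·0.02) = 1 + j4.86 → |·| ≈ 4.9618, ∠ ≈ 78.37°
∠G = (87.64° + 80.65°) − (89.76° + 78.37°) = 0.16°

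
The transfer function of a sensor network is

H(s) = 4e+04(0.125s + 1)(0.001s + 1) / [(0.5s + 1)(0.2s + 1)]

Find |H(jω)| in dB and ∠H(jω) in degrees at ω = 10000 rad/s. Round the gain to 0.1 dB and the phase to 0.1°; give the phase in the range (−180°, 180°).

At ω = 10000 rad/s:
zero (1 + j10000·0.125) = 1 + j1250 → |·| ≈ 1250, ∠ ≈ 89.95°
zero (1 + j10000·0.001) = 1 + j10 → |·| ≈ 10.05, ∠ ≈ 84.29°
pole (1 + j10000·0.5) = 1 + j5000 → |·| ≈ 5000, ∠ ≈ 89.99°
pole (1 + j10000·0.2) = 1 + j2000 → |·| ≈ 2000, ∠ ≈ 89.97°
|H| = 4e+04 · 1250 · 10.05 / (5000 · 2000) ≈ 50.25
Gain = 20 log₁₀(50.25) ≈ 34.02 dB
∠H = (89.95° + 84.29°) − (89.99° + 89.97°) = -5.72°

34.0 dB, -5.7°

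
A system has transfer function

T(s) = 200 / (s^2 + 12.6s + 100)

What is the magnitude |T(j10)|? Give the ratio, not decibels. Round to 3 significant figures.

At s = jω = j10:
quadratic: (j10)² + 12.6·j10 + 100 = 0 + j126 → |·| ≈ 126, ∠ ≈ 90.00°
|T| = 200 / 126 ≈ 1.5873

1.59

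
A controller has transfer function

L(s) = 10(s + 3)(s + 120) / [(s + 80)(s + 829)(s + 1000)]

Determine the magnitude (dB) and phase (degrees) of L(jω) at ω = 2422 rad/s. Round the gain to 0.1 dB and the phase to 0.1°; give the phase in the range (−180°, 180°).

-48.8 dB, -49.7°

At s = jω = j2422:
zero (s+3): 3 + j2422 → |·| = √(3²+2422²) = √5866093 ≈ 2422, ∠ = arctan(2422/3) ≈ 89.93°
zero (s+120): 120 + j2422 → |·| = √(120²+2422²) = √5880484 ≈ 2425, ∠ = arctan(2422/120) ≈ 87.16°
pole (s+80): 80 + j2422 → |·| = √(80²+2422²) = √5872484 ≈ 2423.3, ∠ = arctan(2422/80) ≈ 88.11°
pole (s+829): 829 + j2422 → |·| = √(829²+2422²) = √6553325 ≈ 2559.9, ∠ = arctan(2422/829) ≈ 71.10°
pole (s+1000): 1000 + j2422 → |·| = √(1000²+2422²) = √6866084 ≈ 2620.3, ∠ = arctan(2422/1000) ≈ 67.57°
|L| = 10 · 5.8734e+06 / 1.6255e+10 ≈ 0.0036133
Gain = 20 log₁₀(0.0036133) ≈ -48.84 dB
∠L = 177.09° − 226.78° = -49.69°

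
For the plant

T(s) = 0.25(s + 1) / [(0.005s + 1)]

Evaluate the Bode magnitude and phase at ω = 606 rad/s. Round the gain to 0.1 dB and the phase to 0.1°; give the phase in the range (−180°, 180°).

At ω = 606 rad/s:
zero (1 + j606·1) = 1 + j606 → |·| ≈ 606, ∠ ≈ 89.91°
pole (1 + j606·0.005) = 1 + j3.03 → |·| ≈ 3.1908, ∠ ≈ 71.74°
|T| = 0.25 · 606 / (3.1908) ≈ 47.48
Gain = 20 log₁₀(47.48) ≈ 33.53 dB
∠T = (89.91°) − (71.74°) = 18.17°

33.5 dB, 18.2°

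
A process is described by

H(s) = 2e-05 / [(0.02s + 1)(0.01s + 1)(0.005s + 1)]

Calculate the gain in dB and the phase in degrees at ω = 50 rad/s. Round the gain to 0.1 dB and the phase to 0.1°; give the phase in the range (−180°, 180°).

At ω = 50 rad/s:
pole (1 + j50·0.02) = 1 + j1 → |·| ≈ 1.4142, ∠ ≈ 45.00°
pole (1 + j50·0.01) = 1 + j0.5 → |·| ≈ 1.118, ∠ ≈ 26.57°
pole (1 + j50·0.005) = 1 + j0.25 → |·| ≈ 1.0308, ∠ ≈ 14.04°
|H| = 2e-05 · 1 / (1.4142 · 1.118 · 1.0308) ≈ 1.2272e-05
Gain = 20 log₁₀(1.2272e-05) ≈ -98.22 dB
∠H = (0°) − (45.00° + 26.57° + 14.04°) = -85.61°

-98.2 dB, -85.6°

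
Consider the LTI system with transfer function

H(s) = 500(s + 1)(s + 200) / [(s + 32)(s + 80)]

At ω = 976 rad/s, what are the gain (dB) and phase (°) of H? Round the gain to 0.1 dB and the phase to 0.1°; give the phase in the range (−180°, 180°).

At s = jω = j976:
zero (s+1): 1 + j976 → |·| = √(1²+976²) = √952577 ≈ 976, ∠ = arctan(976/1) ≈ 89.94°
zero (s+200): 200 + j976 → |·| = √(200²+976²) = √992576 ≈ 996.28, ∠ = arctan(976/200) ≈ 78.42°
pole (s+32): 32 + j976 → |·| = √(32²+976²) = √953600 ≈ 976.52, ∠ = arctan(976/32) ≈ 88.12°
pole (s+80): 80 + j976 → |·| = √(80²+976²) = √958976 ≈ 979.27, ∠ = arctan(976/80) ≈ 85.31°
|H| = 500 · 9.7237e+05 / 9.5628e+05 ≈ 508.41
Gain = 20 log₁₀(508.41) ≈ 54.12 dB
∠H = 168.36° − 173.43° = -5.07°

54.1 dB, -5.1°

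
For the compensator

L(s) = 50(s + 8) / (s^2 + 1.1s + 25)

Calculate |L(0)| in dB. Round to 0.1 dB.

L(0) = 50·8 / 25 = 16
20 log₁₀(16) ≈ 24.08 dB

24.1 dB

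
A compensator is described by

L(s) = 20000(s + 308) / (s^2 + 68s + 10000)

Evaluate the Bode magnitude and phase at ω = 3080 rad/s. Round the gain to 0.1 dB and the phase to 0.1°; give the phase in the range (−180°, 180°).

At s = jω = j3080:
zero (s+308): 308 + j3080 → |·| = √(308²+3080²) = √9581264 ≈ 3095.4, ∠ = arctan(3080/308) ≈ 84.29°
quadratic: (j3080)² + 68·j3080 + 10000 = -9476400 + j209440 → |·| ≈ 9.4787e+06, ∠ ≈ 178.73°
|L| = 20000 · 3095.4 / 9.4787e+06 ≈ 6.5313
Gain = 20 log₁₀(6.5313) ≈ 16.30 dB
∠L = 84.29° − 178.73° = -94.44°

16.3 dB, -94.4°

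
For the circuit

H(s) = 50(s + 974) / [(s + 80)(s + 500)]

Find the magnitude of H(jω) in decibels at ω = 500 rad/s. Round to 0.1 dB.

At s = jω = j500:
zero (s+974): 974 + j500 → |·| = √(974²+500²) = √1198676 ≈ 1094.8, ∠ = arctan(500/974) ≈ 27.17°
pole (s+80): 80 + j500 → |·| = √(80²+500²) = √256400 ≈ 506.36, ∠ = arctan(500/80) ≈ 80.91°
pole (s+500): 500 + j500 → |·| = √(500²+500²) = √500000 ≈ 707.11, ∠ = arctan(500/500) ≈ 45.00°
|H| = 50 · 1094.8 / 3.5805e+05 ≈ 0.15288
Gain = 20 log₁₀(0.15288) ≈ -16.31 dB

-16.3 dB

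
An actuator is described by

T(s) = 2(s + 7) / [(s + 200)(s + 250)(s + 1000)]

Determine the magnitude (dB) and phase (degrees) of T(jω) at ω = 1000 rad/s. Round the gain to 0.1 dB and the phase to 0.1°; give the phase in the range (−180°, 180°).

At s = jω = j1000:
zero (s+7): 7 + j1000 → |·| = √(7²+1000²) = √1000049 ≈ 1000, ∠ = arctan(1000/7) ≈ 89.60°
pole (s+200): 200 + j1000 → |·| = √(200²+1000²) = √1040000 ≈ 1019.8, ∠ = arctan(1000/200) ≈ 78.69°
pole (s+250): 250 + j1000 → |·| = √(250²+1000²) = √1062500 ≈ 1030.8, ∠ = arctan(1000/250) ≈ 75.96°
pole (s+1000): 1000 + j1000 → |·| = √(1000²+1000²) = √2000000 ≈ 1414.2, ∠ = arctan(1000/1000) ≈ 45.00°
|T| = 2 · 1000 / 1.4866e+09 ≈ 1.3454e-06
Gain = 20 log₁₀(1.3454e-06) ≈ -117.42 dB
∠T = 89.60° − 199.65° = -110.05°

-117.4 dB, -110.1°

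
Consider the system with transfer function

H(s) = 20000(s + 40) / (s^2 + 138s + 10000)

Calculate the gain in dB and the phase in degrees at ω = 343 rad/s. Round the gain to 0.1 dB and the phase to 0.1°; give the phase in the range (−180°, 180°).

35.4 dB, -72.9°

At s = jω = j343:
zero (s+40): 40 + j343 → |·| = √(40²+343²) = √119249 ≈ 345.32, ∠ = arctan(343/40) ≈ 83.35°
quadratic: (j343)² + 138·j343 + 10000 = -107649 + j47334 → |·| ≈ 1.176e+05, ∠ ≈ 156.26°
|H| = 20000 · 345.32 / 1.176e+05 ≈ 58.728
Gain = 20 log₁₀(58.728) ≈ 35.38 dB
∠H = 83.35° − 156.26° = -72.91°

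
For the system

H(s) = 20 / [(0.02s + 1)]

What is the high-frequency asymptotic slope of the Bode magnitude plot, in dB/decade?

-20 dB/decade

Each pole contributes −20 dB/decade at high frequency; each zero contributes +20 dB/decade.
Net: 0 zero(s) − 1 pole(s) → -20 dB/decade.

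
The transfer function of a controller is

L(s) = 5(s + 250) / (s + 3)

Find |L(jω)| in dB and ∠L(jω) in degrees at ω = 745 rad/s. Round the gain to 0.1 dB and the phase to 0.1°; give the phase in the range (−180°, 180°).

14.4 dB, -18.3°

At s = jω = j745:
zero (s+250): 250 + j745 → |·| = √(250²+745²) = √617525 ≈ 785.83, ∠ = arctan(745/250) ≈ 71.45°
pole (s+3): 3 + j745 → |·| = √(3²+745²) = √555034 ≈ 745.01, ∠ = arctan(745/3) ≈ 89.77°
|L| = 5 · 785.83 / 745.01 ≈ 5.274
Gain = 20 log₁₀(5.274) ≈ 14.44 dB
∠L = 71.45° − 89.77° = -18.32°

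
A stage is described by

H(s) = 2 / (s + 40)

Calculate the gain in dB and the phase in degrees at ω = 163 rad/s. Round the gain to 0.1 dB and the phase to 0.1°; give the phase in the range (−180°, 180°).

-38.5 dB, -76.2°

Substitute s = j163:
Numerator: 2 = 2 + j0
Denominator: (j163) + 40 = 40 + j163
|N| = √(2² + 0²) ≈ 2, ∠N ≈ 0.00°
|D| = √(40² + 163²) ≈ 167.84, ∠D ≈ 76.21°
|H| = 2 / 167.84 ≈ 0.011916
Gain = 20 log₁₀(0.011916) ≈ -38.48 dB
∠H = 0.00° − 76.21° = -76.21°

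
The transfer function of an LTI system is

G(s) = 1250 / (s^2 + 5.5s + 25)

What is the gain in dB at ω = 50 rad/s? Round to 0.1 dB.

At s = jω = j50:
quadratic: (j50)² + 5.5·j50 + 25 = -2475 + j275 → |·| ≈ 2490.2, ∠ ≈ 173.66°
|G| = 1250 / 2490.2 ≈ 0.50197
Gain = 20 log₁₀(0.50197) ≈ -5.99 dB

-6.0 dB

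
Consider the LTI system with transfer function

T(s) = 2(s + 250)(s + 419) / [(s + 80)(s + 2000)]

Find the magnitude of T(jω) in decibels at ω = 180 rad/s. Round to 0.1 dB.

-3.0 dB

At s = jω = j180:
zero (s+250): 250 + j180 → |·| = √(250²+180²) = √94900 ≈ 308.06, ∠ = arctan(180/250) ≈ 35.75°
zero (s+419): 419 + j180 → |·| = √(419²+180²) = √207961 ≈ 456.03, ∠ = arctan(180/419) ≈ 23.25°
pole (s+80): 80 + j180 → |·| = √(80²+180²) = √38800 ≈ 196.98, ∠ = arctan(180/80) ≈ 66.04°
pole (s+2000): 2000 + j180 → |·| = √(2000²+180²) = √4032400 ≈ 2008.1, ∠ = arctan(180/2000) ≈ 5.14°
|T| = 2 · 1.4048e+05 / 3.9556e+05 ≈ 0.71028
Gain = 20 log₁₀(0.71028) ≈ -2.97 dB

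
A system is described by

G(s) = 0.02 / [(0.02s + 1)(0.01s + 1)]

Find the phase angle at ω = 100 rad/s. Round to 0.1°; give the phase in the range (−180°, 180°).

At ω = 100 rad/s:
pole (1 + j100·0.02) = 1 + j2 → |·| ≈ 2.2361, ∠ ≈ 63.43°
pole (1 + j100·0.01) = 1 + j1 → |·| ≈ 1.4142, ∠ ≈ 45.00°
∠G = (0°) − (63.43° + 45.00°) = -108.43°

-108.4°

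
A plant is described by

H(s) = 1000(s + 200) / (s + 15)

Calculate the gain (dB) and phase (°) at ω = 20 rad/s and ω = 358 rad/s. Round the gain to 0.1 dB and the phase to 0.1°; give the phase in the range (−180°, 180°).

At s = jω = j20:
zero (s+200): 200 + j20 → |·| = √(200²+20²) = √40400 ≈ 201, ∠ = arctan(20/200) ≈ 5.71°
pole (s+15): 15 + j20 → |·| = √(15²+20²) = √625 ≈ 25, ∠ = arctan(20/15) ≈ 53.13°
|H| = 1000 · 201 / 25 ≈ 8040
Gain = 20 log₁₀(8040) ≈ 78.11 dB
∠H = 5.71° − 53.13° = -47.42°

At s = jω = j358:
zero (s+200): 200 + j358 → |·| = √(200²+358²) = √168164 ≈ 410.08, ∠ = arctan(358/200) ≈ 60.81°
pole (s+15): 15 + j358 → |·| = √(15²+358²) = √128389 ≈ 358.31, ∠ = arctan(358/15) ≈ 87.60°
|H| = 1000 · 410.08 / 358.31 ≈ 1144.5
Gain = 20 log₁₀(1144.5) ≈ 61.17 dB
∠H = 60.81° − 87.60° = -26.79°

ω = 20: 78.1 dB, -47.4°; ω = 358: 61.2 dB, -26.8°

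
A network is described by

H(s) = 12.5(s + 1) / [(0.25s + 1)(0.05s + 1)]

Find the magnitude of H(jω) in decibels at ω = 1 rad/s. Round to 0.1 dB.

24.7 dB

At ω = 1 rad/s:
zero (1 + j1·1) = 1 + j1 → |·| ≈ 1.4142, ∠ ≈ 45.00°
pole (1 + j1·0.25) = 1 + j0.25 → |·| ≈ 1.0308, ∠ ≈ 14.04°
pole (1 + j1·0.05) = 1 + j0.05 → |·| ≈ 1.0012, ∠ ≈ 2.86°
|H| = 12.5 · 1.4142 / (1.0308 · 1.0012) ≈ 17.129
Gain = 20 log₁₀(17.129) ≈ 24.67 dB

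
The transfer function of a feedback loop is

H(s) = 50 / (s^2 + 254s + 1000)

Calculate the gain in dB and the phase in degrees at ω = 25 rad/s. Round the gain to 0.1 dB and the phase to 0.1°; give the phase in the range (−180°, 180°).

Substitute s = j25:
Numerator: 50 = 50 + j0
Denominator: (j25)^2 + 254(j25) + 1000 = 375 + j6350
|N| = √(50² + 0²) ≈ 50, ∠N ≈ 0.00°
|D| = √(375² + 6350²) ≈ 6361.1, ∠D ≈ 86.62°
|H| = 50 / 6361.1 ≈ 0.0078603
Gain = 20 log₁₀(0.0078603) ≈ -42.09 dB
∠H = 0.00° − 86.62° = -86.62°

-42.1 dB, -86.6°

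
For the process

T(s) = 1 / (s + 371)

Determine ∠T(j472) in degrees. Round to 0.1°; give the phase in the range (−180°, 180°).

At s = jω = j472:
pole (s+371): 371 + j472 → |·| = √(371²+472²) = √360425 ≈ 600.35, ∠ = arctan(472/371) ≈ 51.83°
∠T = 0.00° − 51.83° = -51.83°

-51.8°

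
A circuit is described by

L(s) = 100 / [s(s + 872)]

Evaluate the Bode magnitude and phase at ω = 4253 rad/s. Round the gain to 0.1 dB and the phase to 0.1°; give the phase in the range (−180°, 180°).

At s = jω = j4253:
pole (s+872): 872 + j4253 → |·| = √(872²+4253²) = √18848393 ≈ 4341.5, ∠ = arctan(4253/872) ≈ 78.41°
pole at origin: |s| = 4253, ∠ = 90.00° (in denominator)
|L| = 100 / 1.8464e+07 ≈ 5.4159e-06
Gain = 20 log₁₀(5.4159e-06) ≈ -105.33 dB
∠L = 0.00° − 168.41° = -168.41°

-105.3 dB, -168.4°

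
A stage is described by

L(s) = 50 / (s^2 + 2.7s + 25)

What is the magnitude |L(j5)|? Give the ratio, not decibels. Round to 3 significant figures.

At s = jω = j5:
quadratic: (j5)² + 2.7·j5 + 25 = 0 + j13.5 → |·| ≈ 13.5, ∠ ≈ 90.00°
|L| = 50 / 13.5 ≈ 3.7037

3.70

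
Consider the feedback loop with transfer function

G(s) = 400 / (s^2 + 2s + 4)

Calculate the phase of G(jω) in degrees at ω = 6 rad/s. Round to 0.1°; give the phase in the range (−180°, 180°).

-159.4°

At s = jω = j6:
quadratic: (j6)² + 2·j6 + 4 = -32 + j12 → |·| ≈ 34.176, ∠ ≈ 159.44°
∠G = 0.00° − 159.44° = -159.44°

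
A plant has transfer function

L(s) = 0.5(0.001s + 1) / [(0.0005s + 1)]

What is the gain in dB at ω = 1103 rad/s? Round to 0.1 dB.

At ω = 1103 rad/s:
zero (1 + j1103·0.001) = 1 + j1.103 → |·| ≈ 1.4888, ∠ ≈ 47.80°
pole (1 + j1103·0.0005) = 1 + j0.5515 → |·| ≈ 1.142, ∠ ≈ 28.88°
|L| = 0.5 · 1.4888 / (1.142) ≈ 0.65184
Gain = 20 log₁₀(0.65184) ≈ -3.72 dB

-3.7 dB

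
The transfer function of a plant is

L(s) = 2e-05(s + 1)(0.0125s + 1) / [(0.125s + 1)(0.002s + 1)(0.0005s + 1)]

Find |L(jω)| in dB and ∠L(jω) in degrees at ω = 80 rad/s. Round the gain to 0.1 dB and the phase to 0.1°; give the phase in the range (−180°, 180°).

-73.1 dB, 38.6°

At ω = 80 rad/s:
zero (1 + j80·1) = 1 + j80 → |·| ≈ 80.006, ∠ ≈ 89.28°
zero (1 + j80·0.0125) = 1 + j1 → |·| ≈ 1.4142, ∠ ≈ 45.00°
pole (1 + j80·0.125) = 1 + j10 → |·| ≈ 10.05, ∠ ≈ 84.29°
pole (1 + j80·0.002) = 1 + j0.16 → |·| ≈ 1.0127, ∠ ≈ 9.09°
pole (1 + j80·0.0005) = 1 + j0.04 → |·| ≈ 1.0008, ∠ ≈ 2.29°
|L| = 2e-05 · 80.006 · 1.4142 / (10.05 · 1.0127 · 1.0008) ≈ 0.00022216
Gain = 20 log₁₀(0.00022216) ≈ -73.07 dB
∠L = (89.28° + 45.00°) − (84.29° + 9.09° + 2.29°) = 38.61°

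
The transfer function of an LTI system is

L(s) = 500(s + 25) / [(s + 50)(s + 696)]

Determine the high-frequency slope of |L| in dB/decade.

Each pole contributes −20 dB/decade at high frequency; each zero contributes +20 dB/decade.
Net: 1 zero(s) − 2 pole(s) → -20 dB/decade.

-20 dB/decade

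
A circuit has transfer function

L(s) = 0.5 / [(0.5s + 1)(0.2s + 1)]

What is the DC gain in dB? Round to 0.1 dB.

-6.0 dB

L(0) = 0.5 · 1 / 1 = 0.5
20 log₁₀(0.5) ≈ -6.02 dB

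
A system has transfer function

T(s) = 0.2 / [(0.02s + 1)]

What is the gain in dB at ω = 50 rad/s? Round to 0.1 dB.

-17.0 dB

At ω = 50 rad/s:
pole (1 + j50·0.02) = 1 + j1 → |·| ≈ 1.4142, ∠ ≈ 45.00°
|T| = 0.2 · 1 / (1.4142) ≈ 0.14142
Gain = 20 log₁₀(0.14142) ≈ -16.99 dB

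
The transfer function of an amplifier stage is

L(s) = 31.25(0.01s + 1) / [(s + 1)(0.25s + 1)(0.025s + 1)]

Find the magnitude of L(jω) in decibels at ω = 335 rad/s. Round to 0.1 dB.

At ω = 335 rad/s:
zero (1 + j335·0.01) = 1 + j3.35 → |·| ≈ 3.4961, ∠ ≈ 73.38°
pole (1 + j335·1) = 1 + j335 → |·| ≈ 335, ∠ ≈ 89.83°
pole (1 + j335·0.25) = 1 + j83.75 → |·| ≈ 83.756, ∠ ≈ 89.32°
pole (1 + j335·0.025) = 1 + j8.375 → |·| ≈ 8.4345, ∠ ≈ 83.19°
|L| = 31.25 · 3.4961 / (335 · 83.756 · 8.4345) ≈ 0.00046165
Gain = 20 log₁₀(0.00046165) ≈ -66.71 dB

-66.7 dB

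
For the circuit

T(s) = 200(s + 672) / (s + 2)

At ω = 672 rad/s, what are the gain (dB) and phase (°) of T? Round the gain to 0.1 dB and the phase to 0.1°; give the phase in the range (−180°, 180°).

At s = jω = j672:
zero (s+672): 672 + j672 → |·| = √(672²+672²) = √903168 ≈ 950.35, ∠ = arctan(672/672) ≈ 45.00°
pole (s+2): 2 + j672 → |·| = √(2²+672²) = √451588 ≈ 672, ∠ = arctan(672/2) ≈ 89.83°
|T| = 200 · 950.35 / 672 ≈ 282.84
Gain = 20 log₁₀(282.84) ≈ 49.03 dB
∠T = 45.00° − 89.83° = -44.83°

49.0 dB, -44.8°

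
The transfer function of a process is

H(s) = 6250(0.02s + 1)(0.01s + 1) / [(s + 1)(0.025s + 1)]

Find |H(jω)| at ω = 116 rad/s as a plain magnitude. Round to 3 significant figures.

68.0

At ω = 116 rad/s:
zero (1 + j116·0.02) = 1 + j2.32 → |·| ≈ 2.5263, ∠ ≈ 66.68°
zero (1 + j116·0.01) = 1 + j1.16 → |·| ≈ 1.5315, ∠ ≈ 49.24°
pole (1 + j116·1) = 1 + j116 → |·| ≈ 116, ∠ ≈ 89.51°
pole (1 + j116·0.025) = 1 + j2.9 → |·| ≈ 3.0676, ∠ ≈ 70.97°
|H| = 6250 · 2.5263 · 1.5315 / (116 · 3.0676) ≈ 67.956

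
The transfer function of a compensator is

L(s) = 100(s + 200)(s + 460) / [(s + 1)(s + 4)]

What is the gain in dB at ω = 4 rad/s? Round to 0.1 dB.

111.9 dB

At s = jω = j4:
zero (s+200): 200 + j4 → |·| = √(200²+4²) = √40016 ≈ 200.04, ∠ = arctan(4/200) ≈ 1.15°
zero (s+460): 460 + j4 → |·| = √(460²+4²) = √211616 ≈ 460.02, ∠ = arctan(4/460) ≈ 0.50°
pole (s+1): 1 + j4 → |·| = √(1²+4²) = √17 ≈ 4.1231, ∠ = arctan(4/1) ≈ 75.96°
pole (s+4): 4 + j4 → |·| = √(4²+4²) = √32 ≈ 5.6569, ∠ = arctan(4/4) ≈ 45.00°
|L| = 100 · 92022 / 23.324 ≈ 3.9454e+05
Gain = 20 log₁₀(3.9454e+05) ≈ 111.92 dB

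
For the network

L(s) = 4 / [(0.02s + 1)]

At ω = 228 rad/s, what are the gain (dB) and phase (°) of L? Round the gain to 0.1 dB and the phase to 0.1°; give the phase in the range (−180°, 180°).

-1.3 dB, -77.6°

At ω = 228 rad/s:
pole (1 + j228·0.02) = 1 + j4.56 → |·| ≈ 4.6684, ∠ ≈ 77.63°
|L| = 4 · 1 / (4.6684) ≈ 0.85682
Gain = 20 log₁₀(0.85682) ≈ -1.34 dB
∠L = (0°) − (77.63°) = -77.63°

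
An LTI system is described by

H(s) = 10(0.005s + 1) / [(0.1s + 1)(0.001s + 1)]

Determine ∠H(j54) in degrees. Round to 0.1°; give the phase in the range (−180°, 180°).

At ω = 54 rad/s:
zero (1 + j54·0.005) = 1 + j0.27 → |·| ≈ 1.0358, ∠ ≈ 15.11°
pole (1 + j54·0.1) = 1 + j5.4 → |·| ≈ 5.4918, ∠ ≈ 79.51°
pole (1 + j54·0.001) = 1 + j0.054 → |·| ≈ 1.0015, ∠ ≈ 3.09°
∠H = (15.11°) − (79.51° + 3.09°) = -67.49°

-67.5°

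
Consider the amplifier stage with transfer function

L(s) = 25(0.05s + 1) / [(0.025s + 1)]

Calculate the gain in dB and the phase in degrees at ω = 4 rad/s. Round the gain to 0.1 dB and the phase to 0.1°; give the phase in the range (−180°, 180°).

At ω = 4 rad/s:
zero (1 + j4·0.05) = 1 + j0.2 → |·| ≈ 1.0198, ∠ ≈ 11.31°
pole (1 + j4·0.025) = 1 + j0.1 → |·| ≈ 1.005, ∠ ≈ 5.71°
|L| = 25 · 1.0198 / (1.005) ≈ 25.368
Gain = 20 log₁₀(25.368) ≈ 28.09 dB
∠L = (11.31°) − (5.71°) = 5.60°

28.1 dB, 5.6°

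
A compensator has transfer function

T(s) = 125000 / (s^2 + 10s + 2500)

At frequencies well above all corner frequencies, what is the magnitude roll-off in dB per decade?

-40 dB/decade

Each pole contributes −20 dB/decade at high frequency; each zero contributes +20 dB/decade.
Net: 0 zero(s) − 2 pole(s) → -40 dB/decade.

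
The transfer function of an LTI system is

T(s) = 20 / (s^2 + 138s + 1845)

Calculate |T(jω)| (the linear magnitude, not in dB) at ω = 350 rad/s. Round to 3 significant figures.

0.000154

Substitute s = j350:
Numerator: 20 = 20 + j0
Denominator: (j350)^2 + 138(j350) + 1845 = -120655 + j48300
|N| = √(20² + 0²) ≈ 20, ∠N ≈ 0.00°
|D| = √(120655² + 48300²) ≈ 1.2996e+05, ∠D ≈ 158.18°
|T| = 20 / 1.2996e+05 ≈ 0.00015389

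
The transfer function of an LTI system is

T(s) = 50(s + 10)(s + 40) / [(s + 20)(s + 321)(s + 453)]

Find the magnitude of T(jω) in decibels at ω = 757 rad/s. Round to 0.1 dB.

At s = jω = j757:
zero (s+10): 10 + j757 → |·| = √(10²+757²) = √573149 ≈ 757.07, ∠ = arctan(757/10) ≈ 89.24°
zero (s+40): 40 + j757 → |·| = √(40²+757²) = √574649 ≈ 758.06, ∠ = arctan(757/40) ≈ 86.98°
pole (s+20): 20 + j757 → |·| = √(20²+757²) = √573449 ≈ 757.26, ∠ = arctan(757/20) ≈ 88.49°
pole (s+321): 321 + j757 → |·| = √(321²+757²) = √676090 ≈ 822.25, ∠ = arctan(757/321) ≈ 67.02°
pole (s+453): 453 + j757 → |·| = √(453²+757²) = √778258 ≈ 882.19, ∠ = arctan(757/453) ≈ 59.10°
|T| = 50 · 5.739e+05 / 5.493e+08 ≈ 0.052239
Gain = 20 log₁₀(0.052239) ≈ -25.64 dB

-25.6 dB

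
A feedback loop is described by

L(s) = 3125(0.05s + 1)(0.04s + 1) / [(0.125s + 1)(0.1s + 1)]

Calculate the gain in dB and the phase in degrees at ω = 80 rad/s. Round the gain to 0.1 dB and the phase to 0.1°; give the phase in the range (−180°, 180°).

54.5 dB, -18.6°

At ω = 80 rad/s:
zero (1 + j80·0.05) = 1 + j4 → |·| ≈ 4.1231, ∠ ≈ 75.96°
zero (1 + j80·0.04) = 1 + j3.2 → |·| ≈ 3.3526, ∠ ≈ 72.65°
pole (1 + j80·0.125) = 1 + j10 → |·| ≈ 10.05, ∠ ≈ 84.29°
pole (1 + j80·0.1) = 1 + j8 → |·| ≈ 8.0623, ∠ ≈ 82.87°
|L| = 3125 · 4.1231 · 3.3526 / (10.05 · 8.0623) ≈ 533.13
Gain = 20 log₁₀(533.13) ≈ 54.54 dB
∠L = (75.96° + 72.65°) − (84.29° + 82.87°) = -18.55°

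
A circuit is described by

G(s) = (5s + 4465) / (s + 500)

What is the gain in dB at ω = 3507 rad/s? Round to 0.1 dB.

Substitute s = j3507:
Numerator: 5(j3507) + 4465 = 4465 + j17535
Denominator: (j3507) + 500 = 500 + j3507
|N| = √(4465² + 17535²) ≈ 18095, ∠N ≈ 75.71°
|D| = √(500² + 3507²) ≈ 3542.5, ∠D ≈ 81.89°
|G| = 18095 / 3542.5 ≈ 5.108
Gain = 20 log₁₀(5.108) ≈ 14.17 dB

14.2 dB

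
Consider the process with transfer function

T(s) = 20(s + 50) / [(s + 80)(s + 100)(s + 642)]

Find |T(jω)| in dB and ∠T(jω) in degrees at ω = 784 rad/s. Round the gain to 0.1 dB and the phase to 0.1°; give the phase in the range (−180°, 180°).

At s = jω = j784:
zero (s+50): 50 + j784 → |·| = √(50²+784²) = √617156 ≈ 785.59, ∠ = arctan(784/50) ≈ 86.35°
pole (s+80): 80 + j784 → |·| = √(80²+784²) = √621056 ≈ 788.07, ∠ = arctan(784/80) ≈ 84.17°
pole (s+100): 100 + j784 → |·| = √(100²+784²) = √624656 ≈ 790.35, ∠ = arctan(784/100) ≈ 82.73°
pole (s+642): 642 + j784 → |·| = √(642²+784²) = √1026820 ≈ 1013.3, ∠ = arctan(784/642) ≈ 50.69°
|T| = 20 · 785.59 / 6.3114e+08 ≈ 2.4894e-05
Gain = 20 log₁₀(2.4894e-05) ≈ -92.08 dB
∠T = 86.35° − 217.59° = -131.24°

-92.1 dB, -131.2°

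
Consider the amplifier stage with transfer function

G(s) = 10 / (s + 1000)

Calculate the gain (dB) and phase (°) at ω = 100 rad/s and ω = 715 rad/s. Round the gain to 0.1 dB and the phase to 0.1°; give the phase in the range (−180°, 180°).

ω = 100: -40.0 dB, -5.7°; ω = 715: -41.8 dB, -35.6°

Substitute s = j100:
Numerator: 10 = 10 + j0
Denominator: (j100) + 1000 = 1000 + j100
|N| = √(10² + 0²) ≈ 10, ∠N ≈ 0.00°
|D| = √(1000² + 100²) ≈ 1005, ∠D ≈ 5.71°
|G| = 10 / 1005 ≈ 0.0099502
Gain = 20 log₁₀(0.0099502) ≈ -40.04 dB
∠G = 0.00° − 5.71° = -5.71°

Substitute s = j715:
Numerator: 10 = 10 + j0
Denominator: (j715) + 1000 = 1000 + j715
|N| = √(10² + 0²) ≈ 10, ∠N ≈ 0.00°
|D| = √(1000² + 715²) ≈ 1229.3, ∠D ≈ 35.56°
|G| = 10 / 1229.3 ≈ 0.0081347
Gain = 20 log₁₀(0.0081347) ≈ -41.79 dB
∠G = 0.00° − 35.56° = -35.56°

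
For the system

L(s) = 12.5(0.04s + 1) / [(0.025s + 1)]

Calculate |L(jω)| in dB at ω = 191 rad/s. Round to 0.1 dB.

25.9 dB

At ω = 191 rad/s:
zero (1 + j191·0.04) = 1 + j7.64 → |·| ≈ 7.7052, ∠ ≈ 82.54°
pole (1 + j191·0.025) = 1 + j4.775 → |·| ≈ 4.8786, ∠ ≈ 78.17°
|L| = 12.5 · 7.7052 / (4.8786) ≈ 19.742
Gain = 20 log₁₀(19.742) ≈ 25.91 dB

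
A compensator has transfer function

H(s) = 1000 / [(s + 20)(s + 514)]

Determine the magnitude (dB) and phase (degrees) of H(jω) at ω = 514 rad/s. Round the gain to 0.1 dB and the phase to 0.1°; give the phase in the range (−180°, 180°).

At s = jω = j514:
pole (s+20): 20 + j514 → |·| = √(20²+514²) = √264596 ≈ 514.39, ∠ = arctan(514/20) ≈ 87.77°
pole (s+514): 514 + j514 → |·| = √(514²+514²) = √528392 ≈ 726.91, ∠ = arctan(514/514) ≈ 45.00°
|H| = 1000 / 3.7392e+05 ≈ 0.0026744
Gain = 20 log₁₀(0.0026744) ≈ -51.46 dB
∠H = 0.00° − 132.77° = -132.77°

-51.5 dB, -132.8°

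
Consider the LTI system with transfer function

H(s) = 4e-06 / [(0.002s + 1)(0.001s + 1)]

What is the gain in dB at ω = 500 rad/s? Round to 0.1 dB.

At ω = 500 rad/s:
pole (1 + j500·0.002) = 1 + j1 → |·| ≈ 1.4142, ∠ ≈ 45.00°
pole (1 + j500·0.001) = 1 + j0.5 → |·| ≈ 1.118, ∠ ≈ 26.57°
|H| = 4e-06 · 1 / (1.4142 · 1.118) ≈ 2.5299e-06
Gain = 20 log₁₀(2.5299e-06) ≈ -111.94 dB

-111.9 dB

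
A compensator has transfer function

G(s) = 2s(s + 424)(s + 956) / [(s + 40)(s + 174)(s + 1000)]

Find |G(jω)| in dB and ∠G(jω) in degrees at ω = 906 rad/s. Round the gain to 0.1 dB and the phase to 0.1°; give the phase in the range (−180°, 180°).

At s = jω = j906:
zero (s+424): 424 + j906 → |·| = √(424²+906²) = √1000612 ≈ 1000.3, ∠ = arctan(906/424) ≈ 64.92°
zero (s+956): 956 + j906 → |·| = √(956²+906²) = √1734772 ≈ 1317.1, ∠ = arctan(906/956) ≈ 43.46°
zero at origin: s = j906 → |·| = 906, ∠ = 90.00°
pole (s+40): 40 + j906 → |·| = √(40²+906²) = √822436 ≈ 906.88, ∠ = arctan(906/40) ≈ 87.47°
pole (s+174): 174 + j906 → |·| = √(174²+906²) = √851112 ≈ 922.56, ∠ = arctan(906/174) ≈ 79.13°
pole (s+1000): 1000 + j906 → |·| = √(1000²+906²) = √1820836 ≈ 1349.4, ∠ = arctan(906/1000) ≈ 42.18°
|G| = 2 · 1.1937e+09 / 1.129e+09 ≈ 2.1146
Gain = 20 log₁₀(2.1146) ≈ 6.50 dB
∠G = 198.38° − 208.78° = -10.40°

6.5 dB, -10.4°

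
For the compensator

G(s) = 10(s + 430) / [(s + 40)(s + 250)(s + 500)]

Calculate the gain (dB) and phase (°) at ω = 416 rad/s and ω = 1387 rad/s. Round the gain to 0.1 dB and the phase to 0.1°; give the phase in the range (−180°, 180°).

At s = jω = j416:
zero (s+430): 430 + j416 → |·| = √(430²+416²) = √357956 ≈ 598.29, ∠ = arctan(416/430) ≈ 44.05°
pole (s+40): 40 + j416 → |·| = √(40²+416²) = √174656 ≈ 417.92, ∠ = arctan(416/40) ≈ 84.51°
pole (s+250): 250 + j416 → |·| = √(250²+416²) = √235556 ≈ 485.34, ∠ = arctan(416/250) ≈ 59.00°
pole (s+500): 500 + j416 → |·| = √(500²+416²) = √423056 ≈ 650.43, ∠ = arctan(416/500) ≈ 39.76°
|G| = 10 · 598.29 / 1.3193e+08 ≈ 4.5349e-05
Gain = 20 log₁₀(4.5349e-05) ≈ -86.87 dB
∠G = 44.05° − 183.27° = -139.22°

At s = jω = j1387:
zero (s+430): 430 + j1387 → |·| = √(430²+1387²) = √2108669 ≈ 1452.1, ∠ = arctan(1387/430) ≈ 72.78°
pole (s+40): 40 + j1387 → |·| = √(40²+1387²) = √1925369 ≈ 1387.6, ∠ = arctan(1387/40) ≈ 88.35°
pole (s+250): 250 + j1387 → |·| = √(250²+1387²) = √1986269 ≈ 1409.4, ∠ = arctan(1387/250) ≈ 79.78°
pole (s+500): 500 + j1387 → |·| = √(500²+1387²) = √2173769 ≈ 1474.4, ∠ = arctan(1387/500) ≈ 70.18°
|G| = 10 · 1452.1 / 2.8835e+09 ≈ 5.0359e-06
Gain = 20 log₁₀(5.0359e-06) ≈ -105.96 dB
∠G = 72.78° − 238.31° = -165.53°

ω = 416: -86.9 dB, -139.2°; ω = 1387: -106.0 dB, -165.5°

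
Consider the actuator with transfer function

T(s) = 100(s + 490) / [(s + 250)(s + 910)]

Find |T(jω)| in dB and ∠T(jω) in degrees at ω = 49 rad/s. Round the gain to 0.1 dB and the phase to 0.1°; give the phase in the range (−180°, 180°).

-13.5 dB, -8.5°

At s = jω = j49:
zero (s+490): 490 + j49 → |·| = √(490²+49²) = √242501 ≈ 492.44, ∠ = arctan(49/490) ≈ 5.71°
pole (s+250): 250 + j49 → |·| = √(250²+49²) = √64901 ≈ 254.76, ∠ = arctan(49/250) ≈ 11.09°
pole (s+910): 910 + j49 → |·| = √(910²+49²) = √830501 ≈ 911.32, ∠ = arctan(49/910) ≈ 3.08°
|T| = 100 · 492.44 / 2.3217e+05 ≈ 0.2121
Gain = 20 log₁₀(0.2121) ≈ -13.47 dB
∠T = 5.71° − 14.17° = -8.46°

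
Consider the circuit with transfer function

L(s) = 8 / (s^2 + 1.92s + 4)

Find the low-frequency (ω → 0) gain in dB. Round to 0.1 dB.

6.0 dB

L(0) = 8 / 4 = 2
20 log₁₀(2) ≈ 6.02 dB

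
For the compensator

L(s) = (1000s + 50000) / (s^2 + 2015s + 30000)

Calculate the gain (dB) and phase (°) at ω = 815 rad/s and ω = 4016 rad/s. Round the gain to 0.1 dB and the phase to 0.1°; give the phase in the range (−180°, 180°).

Substitute s = j815:
Numerator: 1000(j815) + 50000 = 50000 + j815000
Denominator: (j815)^2 + 2015(j815) + 30000 = -634225 + j1642225
|N| = √(50000² + 815000²) ≈ 8.1653e+05, ∠N ≈ 86.49°
|D| = √(634225² + 1642225²) ≈ 1.7604e+06, ∠D ≈ 111.12°
|L| = 8.1653e+05 / 1.7604e+06 ≈ 0.46383
Gain = 20 log₁₀(0.46383) ≈ -6.67 dB
∠L = 86.49° − 111.12° = -24.63°

Substitute s = j4016:
Numerator: 1000(j4016) + 50000 = 50000 + j4016000
Denominator: (j4016)^2 + 2015(j4016) + 30000 = -16098256 + j8092240
|N| = √(50000² + 4016000²) ≈ 4.0163e+06, ∠N ≈ 89.29°
|D| = √(16098256² + 8092240²) ≈ 1.8018e+07, ∠D ≈ 153.31°
|L| = 4.0163e+06 / 1.8018e+07 ≈ 0.2229
Gain = 20 log₁₀(0.2229) ≈ -13.04 dB
∠L = 89.29° − 153.31° = -64.02°

ω = 815: -6.7 dB, -24.6°; ω = 4016: -13.0 dB, -64.0°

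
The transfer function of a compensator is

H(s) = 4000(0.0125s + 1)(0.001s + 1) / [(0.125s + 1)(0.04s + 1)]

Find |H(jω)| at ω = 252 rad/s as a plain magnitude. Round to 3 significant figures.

At ω = 252 rad/s:
zero (1 + j252·0.0125) = 1 + j3.15 → |·| ≈ 3.3049, ∠ ≈ 72.39°
zero (1 + j252·0.001) = 1 + j0.252 → |·| ≈ 1.0313, ∠ ≈ 14.14°
pole (1 + j252·0.125) = 1 + j31.5 → |·| ≈ 31.516, ∠ ≈ 88.18°
pole (1 + j252·0.04) = 1 + j10.08 → |·| ≈ 10.129, ∠ ≈ 84.33°
|H| = 4000 · 3.3049 · 1.0313 / (31.516 · 10.129) ≈ 42.708

42.7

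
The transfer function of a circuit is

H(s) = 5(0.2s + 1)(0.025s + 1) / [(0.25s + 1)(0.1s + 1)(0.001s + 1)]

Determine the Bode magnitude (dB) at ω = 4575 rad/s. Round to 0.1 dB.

-13.4 dB

At ω = 4575 rad/s:
zero (1 + j4575·0.2) = 1 + j915 → |·| ≈ 915, ∠ ≈ 89.94°
zero (1 + j4575·0.025) = 1 + j114.375 → |·| ≈ 114.38, ∠ ≈ 89.50°
pole (1 + j4575·0.25) = 1 + j1143.75 → |·| ≈ 1143.8, ∠ ≈ 89.95°
pole (1 + j4575·0.1) = 1 + j457.5 → |·| ≈ 457.5, ∠ ≈ 89.87°
pole (1 + j4575·0.001) = 1 + j4.575 → |·| ≈ 4.683, ∠ ≈ 77.67°
|H| = 5 · 915 · 114.38 / (1143.8 · 457.5 · 4.683) ≈ 0.21354
Gain = 20 log₁₀(0.21354) ≈ -13.41 dB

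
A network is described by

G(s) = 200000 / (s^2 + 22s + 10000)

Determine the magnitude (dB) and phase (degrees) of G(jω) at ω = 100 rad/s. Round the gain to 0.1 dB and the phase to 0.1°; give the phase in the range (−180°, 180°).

At s = jω = j100:
quadratic: (j100)² + 22·j100 + 10000 = 0 + j2200 → |·| ≈ 2200, ∠ ≈ 90.00°
|G| = 200000 / 2200 ≈ 90.909
Gain = 20 log₁₀(90.909) ≈ 39.17 dB
∠G = 0.00° − 90.00° = -90.00°

39.2 dB, -90.0°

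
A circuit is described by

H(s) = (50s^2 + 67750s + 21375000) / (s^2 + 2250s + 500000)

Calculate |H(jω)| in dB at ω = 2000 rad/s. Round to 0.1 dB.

31.9 dB

Substitute s = j2000:
Numerator: 50(j2000)^2 + 67750(j2000) + 21375000 = -178625000 + j135500000
Denominator: (j2000)^2 + 2250(j2000) + 500000 = -3500000 + j4500000
|N| = √(178625000² + 135500000²) ≈ 2.242e+08, ∠N ≈ 142.82°
|D| = √(3500000² + 4500000²) ≈ 5.7009e+06, ∠D ≈ 127.87°
|H| = 2.242e+08 / 5.7009e+06 ≈ 39.327
Gain = 20 log₁₀(39.327) ≈ 31.89 dB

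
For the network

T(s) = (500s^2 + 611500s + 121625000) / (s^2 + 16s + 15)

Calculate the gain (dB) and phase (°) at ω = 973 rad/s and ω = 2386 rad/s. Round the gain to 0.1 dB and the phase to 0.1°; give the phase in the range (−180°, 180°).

Substitute s = j973:
Numerator: 500(j973)^2 + 611500(j973) + 121625000 = -351739500 + j594989500
Denominator: (j973)^2 + 16(j973) + 15 = -946714 + j15568
|N| = √(351739500² + 594989500²) ≈ 6.9118e+08, ∠N ≈ 120.59°
|D| = √(946714² + 15568²) ≈ 9.4684e+05, ∠D ≈ 179.06°
|T| = 6.9118e+08 / 9.4684e+05 ≈ 729.99
Gain = 20 log₁₀(729.99) ≈ 57.27 dB
∠T = 120.59° − 179.06° = -58.47°

Substitute s = j2386:
Numerator: 500(j2386)^2 + 611500(j2386) + 121625000 = -2724873000 + j1459039000
Denominator: (j2386)^2 + 16(j2386) + 15 = -5692981 + j38176
|N| = √(2724873000² + 1459039000²) ≈ 3.0909e+09, ∠N ≈ 151.83°
|D| = √(5692981² + 38176²) ≈ 5.6931e+06, ∠D ≈ 179.62°
|T| = 3.0909e+09 / 5.6931e+06 ≈ 542.92
Gain = 20 log₁₀(542.92) ≈ 54.69 dB
∠T = 151.83° − 179.62° = -27.79°

ω = 973: 57.3 dB, -58.5°; ω = 2386: 54.7 dB, -27.8°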